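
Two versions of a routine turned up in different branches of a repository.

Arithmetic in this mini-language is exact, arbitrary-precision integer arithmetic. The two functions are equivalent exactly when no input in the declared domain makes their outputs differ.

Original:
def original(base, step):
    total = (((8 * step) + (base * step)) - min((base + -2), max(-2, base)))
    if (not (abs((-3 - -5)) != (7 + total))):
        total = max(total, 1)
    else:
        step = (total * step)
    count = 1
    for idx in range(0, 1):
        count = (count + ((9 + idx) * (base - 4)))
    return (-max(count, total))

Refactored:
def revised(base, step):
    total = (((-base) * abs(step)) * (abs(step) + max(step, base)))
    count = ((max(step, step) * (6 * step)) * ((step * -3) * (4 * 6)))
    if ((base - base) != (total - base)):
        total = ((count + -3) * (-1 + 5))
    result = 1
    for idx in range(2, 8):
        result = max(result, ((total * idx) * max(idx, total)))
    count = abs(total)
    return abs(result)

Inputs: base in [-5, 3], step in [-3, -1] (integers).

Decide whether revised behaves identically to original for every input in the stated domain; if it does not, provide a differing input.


Take base=-5, step=-3.
original: total becomes -2; next (not (abs((-3 - -5)) != (7 + total))) evaluates to false; next step becomes 6; next count becomes 1; next at idx=0:; next count becomes -80; next final value 2
revised: total becomes 0; next count becomes 11664; next ((base - base) != (total - base)) evaluates to true; next total becomes 46644; next result becomes 1; next at idx=2:; next result becomes 4351325472; next at idx=3:; next result becomes 6526988208; next at idx=4:; next result becomes 8702650944; next at idx=5:; next result becomes 10878313680; next at idx=6:; next result becomes 13053976416; next at idx=7:; next result becomes 15229639152; next count becomes 46644; next final value 15229639152
2 != 15229639152, so the rewrite changes behavior.
verdict: not equivalent; witness: base=-5, step=-3


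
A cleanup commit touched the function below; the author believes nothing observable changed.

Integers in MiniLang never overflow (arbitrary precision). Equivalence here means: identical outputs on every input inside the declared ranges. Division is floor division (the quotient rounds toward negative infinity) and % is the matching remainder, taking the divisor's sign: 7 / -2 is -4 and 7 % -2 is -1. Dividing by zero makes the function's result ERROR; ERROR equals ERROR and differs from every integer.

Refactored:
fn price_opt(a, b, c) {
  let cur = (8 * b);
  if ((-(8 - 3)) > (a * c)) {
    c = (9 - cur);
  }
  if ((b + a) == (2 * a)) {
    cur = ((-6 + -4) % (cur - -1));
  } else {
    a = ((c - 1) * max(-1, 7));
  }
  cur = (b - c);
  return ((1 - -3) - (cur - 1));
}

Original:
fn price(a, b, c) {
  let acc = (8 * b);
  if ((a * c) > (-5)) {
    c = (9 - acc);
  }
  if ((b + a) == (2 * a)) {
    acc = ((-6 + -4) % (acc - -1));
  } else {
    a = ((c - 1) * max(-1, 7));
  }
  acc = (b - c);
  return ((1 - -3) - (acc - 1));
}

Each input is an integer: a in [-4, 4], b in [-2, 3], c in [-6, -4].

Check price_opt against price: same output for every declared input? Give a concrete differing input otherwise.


Take a=-4, b=-2, c=-6.
price: acc := -16 | ((a * c) > (-5)): true | c := 25 | ((b + a) == (2 * a)): false | a := 168 | acc := -27 | result 32
price_opt: cur := -16 | ((-(8 - 3)) > (a * c)): false | ((b + a) == (2 * a)): false | a := -49 | cur := 4 | result 1
32 != 1, so the rewrite changes behavior.
verdict: not equivalent; witness: a=-4, b=-2, c=-6


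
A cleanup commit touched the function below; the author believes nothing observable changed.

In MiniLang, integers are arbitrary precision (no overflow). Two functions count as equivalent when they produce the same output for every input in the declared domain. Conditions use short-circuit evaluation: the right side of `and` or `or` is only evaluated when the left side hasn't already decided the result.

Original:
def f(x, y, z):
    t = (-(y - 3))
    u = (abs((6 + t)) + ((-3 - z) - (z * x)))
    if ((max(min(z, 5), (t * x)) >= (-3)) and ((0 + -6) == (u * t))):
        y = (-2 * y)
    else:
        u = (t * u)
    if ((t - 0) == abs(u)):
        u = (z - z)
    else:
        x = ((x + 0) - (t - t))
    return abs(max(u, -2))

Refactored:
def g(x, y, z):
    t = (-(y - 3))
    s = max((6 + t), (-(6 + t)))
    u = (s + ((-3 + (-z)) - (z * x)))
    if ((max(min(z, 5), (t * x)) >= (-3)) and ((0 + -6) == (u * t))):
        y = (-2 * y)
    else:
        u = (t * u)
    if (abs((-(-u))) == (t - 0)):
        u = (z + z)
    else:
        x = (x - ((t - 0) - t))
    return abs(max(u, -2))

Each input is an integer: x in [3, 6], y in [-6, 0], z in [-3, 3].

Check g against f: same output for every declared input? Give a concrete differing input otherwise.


These are not equivalent — on x=3, y=-5, z=3 the outputs split (0 vs 6).
f: t := 8 | u := -1 | ((max(min(z, 5), (t * x)) >= (-3)) and ((0 + -6) == (u * t))): false | u := -8 | ((t - 0) == abs(u)): true | u := 0 | result 0
g: t := 8 | s := 14 | u := -1 | ((max(min(z, 5), (t * x)) >= (-3)) and ((0 + -6) == (u * t))): false | u := -8 | (abs((-(-u))) == (t - 0)): true | u := 6 | result 6
verdict: not equivalent; witness: x=3, y=-5, z=3


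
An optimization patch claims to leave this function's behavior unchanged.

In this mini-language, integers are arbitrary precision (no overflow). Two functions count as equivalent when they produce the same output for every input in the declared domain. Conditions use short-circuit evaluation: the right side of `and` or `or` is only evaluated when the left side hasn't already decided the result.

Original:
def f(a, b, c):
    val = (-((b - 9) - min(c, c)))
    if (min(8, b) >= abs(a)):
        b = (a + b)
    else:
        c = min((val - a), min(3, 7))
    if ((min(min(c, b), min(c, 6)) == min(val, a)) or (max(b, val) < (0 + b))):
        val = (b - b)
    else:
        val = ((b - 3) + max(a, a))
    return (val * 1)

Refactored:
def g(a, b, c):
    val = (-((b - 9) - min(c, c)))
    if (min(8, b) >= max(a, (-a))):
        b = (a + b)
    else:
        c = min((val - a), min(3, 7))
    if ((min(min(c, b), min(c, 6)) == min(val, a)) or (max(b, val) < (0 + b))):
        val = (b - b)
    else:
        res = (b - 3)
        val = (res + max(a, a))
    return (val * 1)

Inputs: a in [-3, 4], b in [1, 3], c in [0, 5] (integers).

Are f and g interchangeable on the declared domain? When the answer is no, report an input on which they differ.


Although local variable names differ; statement counts differ; min/max/abs usage differs, 144/144 inputs agree.
verdict: equivalent


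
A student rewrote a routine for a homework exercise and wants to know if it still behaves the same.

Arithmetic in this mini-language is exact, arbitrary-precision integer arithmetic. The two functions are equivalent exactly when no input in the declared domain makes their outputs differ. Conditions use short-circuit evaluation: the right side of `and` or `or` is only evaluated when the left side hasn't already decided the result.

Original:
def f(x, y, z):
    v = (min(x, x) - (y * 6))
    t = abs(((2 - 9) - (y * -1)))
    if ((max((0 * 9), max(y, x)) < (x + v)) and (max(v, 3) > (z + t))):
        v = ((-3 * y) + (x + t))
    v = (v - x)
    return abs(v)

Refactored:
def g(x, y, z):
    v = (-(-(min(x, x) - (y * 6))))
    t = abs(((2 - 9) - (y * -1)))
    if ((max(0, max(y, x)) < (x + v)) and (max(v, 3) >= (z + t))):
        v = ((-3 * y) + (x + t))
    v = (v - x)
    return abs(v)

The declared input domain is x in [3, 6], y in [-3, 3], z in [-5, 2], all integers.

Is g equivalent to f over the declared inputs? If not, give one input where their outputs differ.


Consider the input x=3, y=-1, z=1.
f: v=9, then t=8, then ((max((0 * 9), max(y, x)) < (x + v)) and (max(v, 3) > (z + t))) is false, then v=6, then returns 6
g: v=9, then t=8, then ((max(0, max(y, x)) < (x + v)) and (max(v, 3) >= (z + t))) is true, then v=14, then v=11, then returns 11
6 and 11 differ, so these are not the same function on this domain.
verdict: not equivalent; witness: x=3, y=-1, z=1


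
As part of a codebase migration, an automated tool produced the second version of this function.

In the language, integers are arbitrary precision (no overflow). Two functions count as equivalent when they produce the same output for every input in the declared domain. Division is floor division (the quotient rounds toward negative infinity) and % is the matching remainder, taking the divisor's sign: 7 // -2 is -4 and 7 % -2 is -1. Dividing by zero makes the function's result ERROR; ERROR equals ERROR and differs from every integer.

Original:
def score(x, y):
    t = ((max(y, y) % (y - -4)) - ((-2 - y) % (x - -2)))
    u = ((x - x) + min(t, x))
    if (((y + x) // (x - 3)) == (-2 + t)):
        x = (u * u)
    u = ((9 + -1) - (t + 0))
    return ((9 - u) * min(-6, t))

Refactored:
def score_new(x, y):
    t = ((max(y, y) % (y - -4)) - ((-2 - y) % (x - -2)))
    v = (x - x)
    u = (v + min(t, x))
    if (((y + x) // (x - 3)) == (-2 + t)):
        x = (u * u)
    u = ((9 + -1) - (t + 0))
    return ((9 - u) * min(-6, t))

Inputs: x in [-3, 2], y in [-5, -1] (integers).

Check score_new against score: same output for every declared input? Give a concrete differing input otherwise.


Comparing the listings, the differences include: local variable names differ; and statement counts differ.
As a probe, take x=0, y=-3: score runs t = -1; u = -1; (((y + x) // (x - 3)) == (-2 + t)) -> false; u = 9; return 0; score_new runs t = -1; v = 0; u = -1; (((y + x) // (x - 3)) == (-2 + t)) -> false; u = 9; return 0; both end at 0.
Checked all 30 inputs in the declared domain: the outputs agree on every one.
verdict: equivalent


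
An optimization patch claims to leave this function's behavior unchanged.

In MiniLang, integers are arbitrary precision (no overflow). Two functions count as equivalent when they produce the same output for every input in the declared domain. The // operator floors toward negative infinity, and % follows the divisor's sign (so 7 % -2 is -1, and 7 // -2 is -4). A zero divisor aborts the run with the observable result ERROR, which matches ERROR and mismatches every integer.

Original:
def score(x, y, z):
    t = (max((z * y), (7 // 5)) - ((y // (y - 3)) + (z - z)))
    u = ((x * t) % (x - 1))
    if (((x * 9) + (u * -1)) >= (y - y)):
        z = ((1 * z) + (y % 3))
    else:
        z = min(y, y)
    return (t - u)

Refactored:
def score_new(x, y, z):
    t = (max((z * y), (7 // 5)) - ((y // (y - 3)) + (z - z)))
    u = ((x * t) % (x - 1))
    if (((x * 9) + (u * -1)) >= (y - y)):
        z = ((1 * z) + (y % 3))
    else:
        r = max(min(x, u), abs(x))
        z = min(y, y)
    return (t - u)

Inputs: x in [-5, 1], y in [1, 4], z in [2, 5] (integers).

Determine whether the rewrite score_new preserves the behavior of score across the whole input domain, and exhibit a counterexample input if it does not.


Although min/max/abs usage differs; and statement counts differ; and local variable names differ, 112/112 inputs agree.
verdict: equivalent


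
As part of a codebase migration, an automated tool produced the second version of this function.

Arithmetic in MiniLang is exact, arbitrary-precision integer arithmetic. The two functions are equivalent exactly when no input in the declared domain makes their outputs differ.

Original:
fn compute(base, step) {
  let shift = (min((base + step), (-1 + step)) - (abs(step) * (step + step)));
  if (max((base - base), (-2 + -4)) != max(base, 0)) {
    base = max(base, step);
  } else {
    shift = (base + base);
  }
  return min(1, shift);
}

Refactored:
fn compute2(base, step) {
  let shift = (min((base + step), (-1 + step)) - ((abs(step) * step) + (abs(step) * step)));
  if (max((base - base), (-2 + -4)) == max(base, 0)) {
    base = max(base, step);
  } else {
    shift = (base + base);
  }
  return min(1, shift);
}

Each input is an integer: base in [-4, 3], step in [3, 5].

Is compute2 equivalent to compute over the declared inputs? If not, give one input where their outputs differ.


The rewrite breaks on base=-4, step=3, where the results are -8 and -19.
compute: shift = -19; (max((base - base), (-2 + -4)) != max(base, 0)) -> false; shift = -8; return -8
compute2: shift = -19; (max((base - base), (-2 + -4)) == max(base, 0)) -> true; base = 3; return -19
verdict: not equivalent; witness: base=-4, step=3


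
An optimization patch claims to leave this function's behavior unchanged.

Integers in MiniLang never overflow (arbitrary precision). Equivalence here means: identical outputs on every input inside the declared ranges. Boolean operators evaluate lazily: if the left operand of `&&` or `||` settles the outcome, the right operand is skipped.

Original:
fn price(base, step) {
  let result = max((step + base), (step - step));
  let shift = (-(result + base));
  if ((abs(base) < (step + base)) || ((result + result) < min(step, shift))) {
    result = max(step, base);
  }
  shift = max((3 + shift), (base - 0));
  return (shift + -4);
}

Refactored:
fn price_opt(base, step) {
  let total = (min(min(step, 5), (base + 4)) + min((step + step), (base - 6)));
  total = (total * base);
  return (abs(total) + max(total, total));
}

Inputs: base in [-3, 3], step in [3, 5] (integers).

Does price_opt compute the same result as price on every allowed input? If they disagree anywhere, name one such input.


Take base=-3, step=3.
price: result = 0; shift = 3; ((abs(base) < (step + base)) || ((result + result) < min(step, shift))) -> true; result = 3; shift = 6; return 2
price_opt: total = -8; total = 24; return 48
2 and 48 differ, so these are not the same function on this domain.
verdict: not equivalent; witness: base=-3, step=3


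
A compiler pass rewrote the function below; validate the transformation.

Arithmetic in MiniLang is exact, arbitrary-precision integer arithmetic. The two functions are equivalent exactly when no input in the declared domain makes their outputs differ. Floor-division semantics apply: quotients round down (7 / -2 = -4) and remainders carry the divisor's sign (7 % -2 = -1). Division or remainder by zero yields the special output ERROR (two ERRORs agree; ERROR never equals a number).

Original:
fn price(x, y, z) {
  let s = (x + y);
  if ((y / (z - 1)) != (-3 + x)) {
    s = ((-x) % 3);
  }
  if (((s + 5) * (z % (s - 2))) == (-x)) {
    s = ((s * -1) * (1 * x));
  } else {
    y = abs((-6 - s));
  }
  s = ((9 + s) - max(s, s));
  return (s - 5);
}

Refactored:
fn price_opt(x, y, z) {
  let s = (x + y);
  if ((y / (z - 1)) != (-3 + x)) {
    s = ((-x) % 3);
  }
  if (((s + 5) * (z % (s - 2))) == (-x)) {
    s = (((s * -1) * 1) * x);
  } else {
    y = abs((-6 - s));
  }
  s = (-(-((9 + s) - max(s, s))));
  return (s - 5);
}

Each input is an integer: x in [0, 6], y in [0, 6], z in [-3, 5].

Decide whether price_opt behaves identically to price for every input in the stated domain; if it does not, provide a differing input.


The two versions differ — the changes include same computation, different form.
As a probe, take x=0, y=1, z=-1: price runs s := 1 | ((y / (z - 1)) != (-3 + x)): true | s := 0 | (((s + 5) * (z % (s - 2))) == (-x)): false | y := 6 | s := 9 | result 4; price_opt runs s := 1 | ((y / (z - 1)) != (-3 + x)): true | s := 0 | (((s + 5) * (z % (s - 2))) == (-x)): false | y := 6 | s := 9 | result 4; both end at 4.
Checked all 441 inputs in the declared domain: the outputs agree on every one.
verdict: equivalent


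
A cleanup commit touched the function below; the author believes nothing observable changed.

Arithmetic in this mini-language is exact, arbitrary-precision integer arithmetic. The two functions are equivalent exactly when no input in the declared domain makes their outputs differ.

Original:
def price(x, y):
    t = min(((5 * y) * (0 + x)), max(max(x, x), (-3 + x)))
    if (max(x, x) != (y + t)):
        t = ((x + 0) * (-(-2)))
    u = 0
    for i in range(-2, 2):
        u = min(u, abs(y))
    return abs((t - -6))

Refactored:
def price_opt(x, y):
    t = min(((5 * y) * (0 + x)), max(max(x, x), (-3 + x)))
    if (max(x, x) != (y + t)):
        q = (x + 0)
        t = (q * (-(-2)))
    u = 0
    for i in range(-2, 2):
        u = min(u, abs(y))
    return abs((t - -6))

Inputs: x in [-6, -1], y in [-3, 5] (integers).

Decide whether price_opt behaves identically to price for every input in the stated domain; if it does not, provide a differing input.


Equivalent — the differences include statement counts differ; local variable names differ, yet no declared input distinguishes the two.
As a probe, take x=-5, y=5: price runs t becomes -125; next (max(x, x) != (y + t)) evaluates to true; next t becomes -10; next u becomes 0; next at i=-2:; next u becomes 0; next at i=-1:; next u becomes 0; next at i=0:; next u becomes 0; next at i=1:; next u becomes 0; next final value 4; price_opt runs t becomes -125; next (max(x, x) != (y + t)) evaluates to true; next q becomes -5; next t becomes -10; next u becomes 0; next at i=-2:; next u becomes 0; next at i=-1:; next u becomes 0; next at i=0:; next u becomes 0; next at i=1:; next u becomes 0; next final value 4; both end at 4.
Across all 54 domain points the two functions coincide.
verdict: equivalent


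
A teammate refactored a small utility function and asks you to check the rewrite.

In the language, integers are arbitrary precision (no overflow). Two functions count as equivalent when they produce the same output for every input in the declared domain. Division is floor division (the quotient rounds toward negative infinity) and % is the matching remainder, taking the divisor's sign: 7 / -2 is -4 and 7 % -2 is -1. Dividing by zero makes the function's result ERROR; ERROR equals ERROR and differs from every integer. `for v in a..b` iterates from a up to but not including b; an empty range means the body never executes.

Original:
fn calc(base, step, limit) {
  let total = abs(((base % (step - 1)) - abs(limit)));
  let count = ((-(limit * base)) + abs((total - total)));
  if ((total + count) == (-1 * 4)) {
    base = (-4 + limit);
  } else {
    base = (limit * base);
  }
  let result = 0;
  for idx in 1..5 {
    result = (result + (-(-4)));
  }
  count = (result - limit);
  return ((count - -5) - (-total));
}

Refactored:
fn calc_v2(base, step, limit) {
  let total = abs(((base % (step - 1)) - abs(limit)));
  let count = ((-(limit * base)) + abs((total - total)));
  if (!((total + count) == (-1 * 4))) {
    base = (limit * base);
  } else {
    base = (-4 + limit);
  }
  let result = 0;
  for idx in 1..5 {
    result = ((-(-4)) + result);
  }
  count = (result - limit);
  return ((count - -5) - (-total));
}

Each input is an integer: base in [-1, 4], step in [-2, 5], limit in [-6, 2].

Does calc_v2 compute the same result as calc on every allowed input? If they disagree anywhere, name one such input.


The two are interchangeable: boolean connective usage differs, and every declared input agrees.
Spot check at base=4, step=5, limit=-2 — calc: total = 2; count = 8; ((total + count) == (-1 * 4)) -> false; base = -8; result = 0; [idx=1]; result = 4; [idx=2]; result = 8; [idx=3]; result = 12; [idx=4]; result = 16; count = 18; return 25. calc_v2: total = 2; count = 8; (!((total + count) == (-1 * 4))) -> true; base = -8; result = 0; [idx=1]; result = 4; [idx=2]; result = 8; [idx=3]; result = 12; [idx=4]; result = 16; count = 18; return 25. Both give 25.
Every one of the 432 inputs gives matching results.
verdict: equivalent


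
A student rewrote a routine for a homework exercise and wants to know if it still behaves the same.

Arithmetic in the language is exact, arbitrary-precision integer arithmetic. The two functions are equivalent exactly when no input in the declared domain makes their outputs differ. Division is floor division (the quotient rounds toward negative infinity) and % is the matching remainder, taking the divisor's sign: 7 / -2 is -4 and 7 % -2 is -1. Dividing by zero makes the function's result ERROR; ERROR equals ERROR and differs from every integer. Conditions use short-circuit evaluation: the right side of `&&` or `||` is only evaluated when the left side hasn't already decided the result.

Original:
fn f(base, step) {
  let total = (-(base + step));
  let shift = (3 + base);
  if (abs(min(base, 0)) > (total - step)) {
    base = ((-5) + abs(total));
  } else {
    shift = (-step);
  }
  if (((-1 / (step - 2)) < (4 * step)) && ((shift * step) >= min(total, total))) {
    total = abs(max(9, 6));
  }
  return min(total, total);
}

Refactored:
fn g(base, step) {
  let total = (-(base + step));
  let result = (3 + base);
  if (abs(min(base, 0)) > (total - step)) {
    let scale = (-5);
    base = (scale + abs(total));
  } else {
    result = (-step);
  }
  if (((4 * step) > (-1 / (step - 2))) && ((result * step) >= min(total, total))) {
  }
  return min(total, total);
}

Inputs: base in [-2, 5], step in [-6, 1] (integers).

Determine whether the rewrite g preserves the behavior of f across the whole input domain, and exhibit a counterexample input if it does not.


At base=-2, step=1: f gives 9, g gives 1.
verdict: not equivalent; witness: base=-2, step=1


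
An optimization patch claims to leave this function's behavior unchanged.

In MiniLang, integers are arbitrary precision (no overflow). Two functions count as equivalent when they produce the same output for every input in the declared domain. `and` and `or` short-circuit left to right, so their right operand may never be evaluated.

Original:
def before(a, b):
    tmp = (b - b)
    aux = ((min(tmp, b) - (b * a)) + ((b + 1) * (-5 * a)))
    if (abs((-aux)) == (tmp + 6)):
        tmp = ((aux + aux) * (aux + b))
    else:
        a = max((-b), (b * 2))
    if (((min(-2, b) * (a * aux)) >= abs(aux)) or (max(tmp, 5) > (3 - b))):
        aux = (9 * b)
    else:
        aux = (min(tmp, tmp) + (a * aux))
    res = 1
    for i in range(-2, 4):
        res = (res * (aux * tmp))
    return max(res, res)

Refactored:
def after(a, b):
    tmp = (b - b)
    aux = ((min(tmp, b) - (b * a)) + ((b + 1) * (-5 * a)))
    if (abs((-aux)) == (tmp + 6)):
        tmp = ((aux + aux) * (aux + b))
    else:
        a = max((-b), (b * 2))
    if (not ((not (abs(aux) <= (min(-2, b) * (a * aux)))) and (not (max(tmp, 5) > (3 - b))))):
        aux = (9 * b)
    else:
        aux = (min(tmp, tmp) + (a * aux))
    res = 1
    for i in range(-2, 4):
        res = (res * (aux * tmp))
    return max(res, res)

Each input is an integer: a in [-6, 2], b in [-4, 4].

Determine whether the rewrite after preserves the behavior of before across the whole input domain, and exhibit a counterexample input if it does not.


Behavior is preserved: although comparison usage differs; and boolean connective usage differs, the outputs never diverge.
One worked example (a=-5, b=2) — before: tmp = 0; aux = 85; (abs((-aux)) == (tmp + 6)) -> false; a = 4; (((min(-2, b) * (a * aux)) >= abs(aux)) or (max(tmp, 5) > (3 - b))) -> true; aux = 18; res = 1; [i=-2]; res = 0; [i=-1]; res = 0; [i=0]; res = 0; [i=1]; res = 0; [i=2]; res = 0; [i=3]; res = 0; return 0; after: tmp = 0; aux = 85; (abs((-aux)) == (tmp + 6)) -> false; a = 4; (not ((not (abs(aux) <= (min(-2, b) * (a * aux)))) and (not (max(tmp, 5) > (3 - b))))) -> true; aux = 18; res = 1; [i=-2]; res = 0; [i=-1]; res = 0; [i=0]; res = 0; [i=1]; res = 0; [i=2]; res = 0; [i=3]; res = 0; return 0; agreement on 0.
An exhaustive pass over the 81 declared inputs shows identical outputs.
verdict: equivalent


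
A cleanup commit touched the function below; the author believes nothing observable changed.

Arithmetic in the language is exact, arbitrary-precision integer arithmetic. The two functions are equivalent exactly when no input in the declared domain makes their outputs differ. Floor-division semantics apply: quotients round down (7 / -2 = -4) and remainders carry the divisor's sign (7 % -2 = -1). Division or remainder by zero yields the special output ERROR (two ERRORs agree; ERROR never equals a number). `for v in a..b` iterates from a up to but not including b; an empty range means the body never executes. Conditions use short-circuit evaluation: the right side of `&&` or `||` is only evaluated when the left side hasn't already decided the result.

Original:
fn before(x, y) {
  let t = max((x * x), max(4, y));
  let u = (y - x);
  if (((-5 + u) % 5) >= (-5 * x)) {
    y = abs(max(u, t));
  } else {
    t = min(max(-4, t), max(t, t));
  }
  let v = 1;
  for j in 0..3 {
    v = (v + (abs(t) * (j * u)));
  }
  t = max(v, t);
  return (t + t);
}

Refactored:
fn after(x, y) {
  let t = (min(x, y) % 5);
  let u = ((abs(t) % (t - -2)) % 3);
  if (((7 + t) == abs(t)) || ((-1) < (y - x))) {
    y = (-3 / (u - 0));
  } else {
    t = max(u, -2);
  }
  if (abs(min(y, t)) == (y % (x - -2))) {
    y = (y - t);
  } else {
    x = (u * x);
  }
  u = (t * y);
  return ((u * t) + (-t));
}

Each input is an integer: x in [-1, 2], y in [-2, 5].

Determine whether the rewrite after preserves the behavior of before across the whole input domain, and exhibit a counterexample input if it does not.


x=-1, y=-2 yields 8 from before but 0 from after.
verdict: not equivalent; witness: x=-1, y=-2


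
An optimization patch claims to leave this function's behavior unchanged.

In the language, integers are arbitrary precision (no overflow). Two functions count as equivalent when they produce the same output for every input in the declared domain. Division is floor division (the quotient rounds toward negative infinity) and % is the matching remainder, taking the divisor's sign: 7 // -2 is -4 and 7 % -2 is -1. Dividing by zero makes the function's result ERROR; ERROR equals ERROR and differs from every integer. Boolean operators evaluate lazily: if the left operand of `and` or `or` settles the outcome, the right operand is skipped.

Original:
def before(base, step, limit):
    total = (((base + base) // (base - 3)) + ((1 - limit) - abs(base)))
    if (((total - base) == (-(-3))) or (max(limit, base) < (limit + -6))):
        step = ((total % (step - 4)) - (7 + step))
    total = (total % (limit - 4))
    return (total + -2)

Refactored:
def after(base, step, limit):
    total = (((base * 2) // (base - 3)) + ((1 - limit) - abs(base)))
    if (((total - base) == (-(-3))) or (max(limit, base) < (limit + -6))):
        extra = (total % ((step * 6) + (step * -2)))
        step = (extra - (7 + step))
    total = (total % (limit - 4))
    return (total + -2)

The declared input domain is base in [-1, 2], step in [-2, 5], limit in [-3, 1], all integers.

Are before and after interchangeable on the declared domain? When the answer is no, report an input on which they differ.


Not equivalent: base=-1, step=0, limit=-2 separates them (-6 vs ERROR).
before: total := 2 | (((total - base) == (-(-3))) or (max(limit, base) < (limit + -6))): true | step := -9 | total := -4 | result -6
after: total := 2 | (((total - base) == (-(-3))) or (max(limit, base) < (limit + -6))): true | divide-by-zero, output ERROR
verdict: not equivalent; witness: base=-1, step=0, limit=-2


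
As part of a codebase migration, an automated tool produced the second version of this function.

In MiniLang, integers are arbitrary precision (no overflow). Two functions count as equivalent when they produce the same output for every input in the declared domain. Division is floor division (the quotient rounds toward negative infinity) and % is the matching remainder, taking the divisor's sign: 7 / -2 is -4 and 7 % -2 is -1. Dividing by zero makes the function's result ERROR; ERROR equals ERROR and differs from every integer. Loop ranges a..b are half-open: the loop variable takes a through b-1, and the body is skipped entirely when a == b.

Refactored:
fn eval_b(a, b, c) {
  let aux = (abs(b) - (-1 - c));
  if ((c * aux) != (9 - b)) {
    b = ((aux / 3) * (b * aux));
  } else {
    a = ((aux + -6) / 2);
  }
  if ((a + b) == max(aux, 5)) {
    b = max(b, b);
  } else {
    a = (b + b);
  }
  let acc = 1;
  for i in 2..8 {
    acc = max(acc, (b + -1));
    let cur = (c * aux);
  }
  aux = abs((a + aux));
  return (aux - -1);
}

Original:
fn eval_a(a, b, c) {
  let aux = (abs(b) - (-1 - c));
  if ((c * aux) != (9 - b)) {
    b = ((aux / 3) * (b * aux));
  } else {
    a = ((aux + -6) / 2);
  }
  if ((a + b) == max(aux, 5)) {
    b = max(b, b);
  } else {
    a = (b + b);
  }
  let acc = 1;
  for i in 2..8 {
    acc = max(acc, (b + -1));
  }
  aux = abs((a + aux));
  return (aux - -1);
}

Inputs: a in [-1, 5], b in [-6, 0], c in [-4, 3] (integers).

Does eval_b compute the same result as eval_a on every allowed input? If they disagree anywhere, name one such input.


Comparing the listings, the differences include: local variable names differ; also arithmetic usage differs; also statement counts differ.
As a probe, take a=1, b=-2, c=-3: eval_a runs aux=0, then ((c * aux) != (9 - b)) is true, then b=0, then ((a + b) == max(aux, 5)) is false, then a=0, then acc=1, then (i=2), then acc=1, then (i=3), then acc=1, then (i=4), then acc=1, then (i=5), then acc=1, then (i=6), then acc=1, then (i=7), then acc=1, then aux=0, then returns 1; eval_b runs aux=0, then ((c * aux) != (9 - b)) is true, then b=0, then ((a + b) == max(aux, 5)) is false, then a=0, then acc=1, then (i=2), then acc=1, then cur=0, then (i=3), then acc=1, then cur=0, then (i=4), then acc=1, then cur=0, then (i=5), then acc=1, then cur=0, then (i=6), then acc=1, then cur=0, then (i=7), then acc=1, then cur=0, then aux=0, then returns 1; both end at 1.
Across all 392 domain points the two functions coincide.
verdict: equivalent


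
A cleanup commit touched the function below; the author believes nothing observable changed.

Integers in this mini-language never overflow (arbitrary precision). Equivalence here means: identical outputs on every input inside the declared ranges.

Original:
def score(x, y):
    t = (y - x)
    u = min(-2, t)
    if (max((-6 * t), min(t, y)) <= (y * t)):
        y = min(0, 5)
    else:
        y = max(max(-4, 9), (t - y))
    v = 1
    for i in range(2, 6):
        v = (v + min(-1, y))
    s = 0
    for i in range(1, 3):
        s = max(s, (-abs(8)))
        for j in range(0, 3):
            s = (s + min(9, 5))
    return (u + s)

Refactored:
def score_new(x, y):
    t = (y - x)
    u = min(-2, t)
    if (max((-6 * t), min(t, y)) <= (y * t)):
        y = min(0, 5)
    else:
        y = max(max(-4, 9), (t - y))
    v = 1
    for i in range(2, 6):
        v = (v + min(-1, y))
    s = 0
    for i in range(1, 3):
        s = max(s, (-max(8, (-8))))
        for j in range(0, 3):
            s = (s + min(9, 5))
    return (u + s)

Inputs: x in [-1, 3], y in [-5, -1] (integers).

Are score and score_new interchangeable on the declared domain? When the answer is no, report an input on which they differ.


Reading the diff, among the changes: constant usage differs, plus min/max/abs usage differs.
One worked example (x=0, y=-3) — score: t becomes -3; next u becomes -3; next (max((-6 * t), min(t, y)) <= (y * t)) evaluates to false; next y becomes 9; next v becomes 1; next at i=2:; next v becomes 0; next at i=3:; next v becomes -1; next at i=4:; next v becomes -2; next at i=5:; next v becomes -3; next s becomes 0; next at i=1:; next s becomes 0; next at j=0:; next s becomes 5; next at j=1:; next s becomes 10; next at j=2:; next s becomes 15; next at i=2:; next s becomes 15; next at j=0:; next s becomes 20; next at j=1:; next s becomes 25; next at j=2:; next s becomes 30; next final value 27; score_new: t becomes -3; next u becomes -3; next (max((-6 * t), min(t, y)) <= (y * t)) evaluates to false; next y becomes 9; next v becomes 1; next at i=2:; next v becomes 0; next at i=3:; next v becomes -1; next at i=4:; next v becomes -2; next at i=5:; next v becomes -3; next s becomes 0; next at i=1:; next s becomes 0; next at j=0:; next s becomes 5; next at j=1:; next s becomes 10; next at j=2:; next s becomes 15; next at i=2:; next s becomes 15; next at j=0:; next s becomes 20; next at j=1:; next s becomes 25; next at j=2:; next s becomes 30; next final value 27; agreement on 27.
Sweeping the whole domain (25 inputs) finds no disagreement.
verdict: equivalent


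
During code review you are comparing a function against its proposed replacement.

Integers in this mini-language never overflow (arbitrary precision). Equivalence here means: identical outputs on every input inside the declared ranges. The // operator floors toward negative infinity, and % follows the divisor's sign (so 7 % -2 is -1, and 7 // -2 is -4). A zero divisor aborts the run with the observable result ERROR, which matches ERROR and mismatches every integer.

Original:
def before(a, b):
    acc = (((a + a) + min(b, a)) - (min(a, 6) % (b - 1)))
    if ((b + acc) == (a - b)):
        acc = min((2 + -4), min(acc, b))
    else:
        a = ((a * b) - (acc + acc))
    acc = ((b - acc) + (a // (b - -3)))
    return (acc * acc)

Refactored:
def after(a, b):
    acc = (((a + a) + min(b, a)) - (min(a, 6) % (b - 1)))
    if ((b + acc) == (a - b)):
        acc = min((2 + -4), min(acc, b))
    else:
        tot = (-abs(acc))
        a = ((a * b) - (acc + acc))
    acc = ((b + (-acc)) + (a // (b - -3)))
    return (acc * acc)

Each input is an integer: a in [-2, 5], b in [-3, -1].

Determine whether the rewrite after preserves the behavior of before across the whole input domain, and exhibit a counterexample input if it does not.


This is a faithful refactor — statement counts differ; min/max/abs usage differs; arithmetic usage differs; local variable names differ, but the computed results match everywhere.
One worked example (a=2, b=-1) — before: acc becomes 3; next ((b + acc) == (a - b)) evaluates to false; next a becomes -8; next acc becomes -8; next final value 64; after: acc becomes 3; next ((b + acc) == (a - b)) evaluates to false; next tot becomes -3; next a becomes -8; next acc becomes -8; next final value 64; agreement on 64.
Across all 24 domain points the two functions coincide.
verdict: equivalent


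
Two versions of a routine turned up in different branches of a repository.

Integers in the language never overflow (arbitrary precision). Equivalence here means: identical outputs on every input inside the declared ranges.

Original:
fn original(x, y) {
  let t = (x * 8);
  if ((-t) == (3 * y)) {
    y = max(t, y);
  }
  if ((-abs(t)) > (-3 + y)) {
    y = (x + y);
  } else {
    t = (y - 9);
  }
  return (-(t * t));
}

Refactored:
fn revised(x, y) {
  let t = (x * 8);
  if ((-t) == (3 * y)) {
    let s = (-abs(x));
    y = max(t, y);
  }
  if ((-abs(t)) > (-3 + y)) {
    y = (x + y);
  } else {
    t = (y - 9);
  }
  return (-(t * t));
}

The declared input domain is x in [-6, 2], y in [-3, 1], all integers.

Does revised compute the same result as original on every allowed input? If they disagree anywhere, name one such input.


Comparing the listings, the differences include: statement counts differ; min/max/abs usage differs; local variable names differ.
Tracing x=-4, y=-2: original: t=-32, then ((-t) == (3 * y)) is false, then ((-abs(t)) > (-3 + y)) is false, then t=-11, then returns -121 | revised: t=-32, then ((-t) == (3 * y)) is false, then ((-abs(t)) > (-3 + y)) is false, then t=-11, then returns -121 — matching result -121.
Across all 45 domain points the two functions coincide.
verdict: equivalent


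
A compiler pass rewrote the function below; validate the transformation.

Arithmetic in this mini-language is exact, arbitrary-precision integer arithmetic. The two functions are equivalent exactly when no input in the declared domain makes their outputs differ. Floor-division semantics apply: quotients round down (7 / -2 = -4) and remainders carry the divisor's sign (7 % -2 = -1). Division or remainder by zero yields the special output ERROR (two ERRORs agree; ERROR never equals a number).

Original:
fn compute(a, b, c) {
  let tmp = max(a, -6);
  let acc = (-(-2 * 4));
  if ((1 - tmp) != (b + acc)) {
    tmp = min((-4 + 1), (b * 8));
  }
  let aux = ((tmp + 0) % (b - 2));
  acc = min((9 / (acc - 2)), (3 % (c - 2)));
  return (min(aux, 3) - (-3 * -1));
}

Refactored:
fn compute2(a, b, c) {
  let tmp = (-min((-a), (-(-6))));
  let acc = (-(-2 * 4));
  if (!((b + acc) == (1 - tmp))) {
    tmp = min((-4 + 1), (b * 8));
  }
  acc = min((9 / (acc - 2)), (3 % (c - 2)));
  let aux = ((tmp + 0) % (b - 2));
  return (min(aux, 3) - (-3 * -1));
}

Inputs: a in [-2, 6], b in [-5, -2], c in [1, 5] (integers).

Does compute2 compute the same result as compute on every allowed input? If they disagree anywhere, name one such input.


Changes here: boolean connective usage differs, plus comparison usage differs, plus min/max/abs usage differs; the full 180-point sweep finds no disagreement.
verdict: equivalent


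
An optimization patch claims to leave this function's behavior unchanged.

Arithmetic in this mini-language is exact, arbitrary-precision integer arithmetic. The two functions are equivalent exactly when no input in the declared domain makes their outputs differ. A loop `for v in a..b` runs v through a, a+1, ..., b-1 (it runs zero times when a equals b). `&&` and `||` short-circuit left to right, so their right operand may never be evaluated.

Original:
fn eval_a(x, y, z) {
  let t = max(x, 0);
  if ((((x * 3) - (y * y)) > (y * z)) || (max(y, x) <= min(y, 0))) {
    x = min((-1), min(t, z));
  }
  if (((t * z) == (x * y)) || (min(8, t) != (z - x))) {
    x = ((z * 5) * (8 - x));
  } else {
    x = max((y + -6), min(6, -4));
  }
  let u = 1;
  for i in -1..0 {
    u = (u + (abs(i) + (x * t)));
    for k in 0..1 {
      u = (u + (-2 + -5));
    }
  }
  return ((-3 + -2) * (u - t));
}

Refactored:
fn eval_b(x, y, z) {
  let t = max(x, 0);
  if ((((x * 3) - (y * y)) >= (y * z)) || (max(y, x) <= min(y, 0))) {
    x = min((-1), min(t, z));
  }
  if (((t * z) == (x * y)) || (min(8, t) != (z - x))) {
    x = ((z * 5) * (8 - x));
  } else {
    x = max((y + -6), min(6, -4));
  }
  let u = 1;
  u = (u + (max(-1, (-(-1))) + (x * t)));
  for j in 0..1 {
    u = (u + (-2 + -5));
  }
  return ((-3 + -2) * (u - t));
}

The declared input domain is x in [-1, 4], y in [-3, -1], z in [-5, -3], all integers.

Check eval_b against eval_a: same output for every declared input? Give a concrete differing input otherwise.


Consider the input x=2, y=-1, z=-5.
eval_a: t becomes 2; next ((((x * 3) - (y * y)) > (y * z)) || (max(y, x) <= min(y, 0))) evaluates to false; next (((t * z) == (x * y)) || (min(8, t) != (z - x))) evaluates to true; next x becomes -150; next u becomes 1; next at i=-1:; next u becomes -298; next at k=0:; next u becomes -305; next final value 1535
eval_b: t becomes 2; next ((((x * 3) - (y * y)) >= (y * z)) || (max(y, x) <= min(y, 0))) evaluates to true; next x becomes -5; next (((t * z) == (x * y)) || (min(8, t) != (z - x))) evaluates to true; next x becomes -325; next u becomes 1; next u becomes -648; next at j=0:; next u becomes -655; next final value 3285
1535 vs 3285 — the two versions disagree here.
verdict: not equivalent; witness: x=2, y=-1, z=-5


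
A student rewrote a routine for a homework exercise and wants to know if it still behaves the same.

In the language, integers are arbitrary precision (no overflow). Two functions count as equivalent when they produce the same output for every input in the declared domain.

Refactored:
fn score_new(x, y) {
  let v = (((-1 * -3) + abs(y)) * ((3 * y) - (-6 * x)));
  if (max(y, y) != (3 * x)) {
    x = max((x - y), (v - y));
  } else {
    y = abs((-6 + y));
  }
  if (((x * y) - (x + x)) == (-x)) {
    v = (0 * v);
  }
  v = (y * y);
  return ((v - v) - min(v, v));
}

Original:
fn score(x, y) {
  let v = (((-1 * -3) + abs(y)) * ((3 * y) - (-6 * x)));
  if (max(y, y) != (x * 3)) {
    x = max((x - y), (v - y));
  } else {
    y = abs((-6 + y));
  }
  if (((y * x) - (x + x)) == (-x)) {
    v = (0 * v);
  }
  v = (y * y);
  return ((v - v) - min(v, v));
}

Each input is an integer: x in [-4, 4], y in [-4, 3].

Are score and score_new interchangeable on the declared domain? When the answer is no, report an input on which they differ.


The two versions differ — the changes include same computation, different form.
As a probe, take x=4, y=-4: score runs v := 84 | (max(y, y) != (x * 3)): true | x := 88 | (((y * x) - (x + x)) == (-x)): false | v := 16 | result -16; score_new runs v := 84 | (max(y, y) != (3 * x)): true | x := 88 | (((x * y) - (x + x)) == (-x)): false | v := 16 | result -16; both end at -16.
Every one of the 72 inputs gives matching results.
verdict: equivalent
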